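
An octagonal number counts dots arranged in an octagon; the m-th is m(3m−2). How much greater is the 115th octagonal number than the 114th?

685

Consecutive octagonal numbers differ by 6n − 5: here 6·115 − 5 = 685.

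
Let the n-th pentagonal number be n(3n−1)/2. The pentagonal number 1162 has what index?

28

Set n(3n−1)/2 = 1162, giving 3n² − n − 2324 = 0.
The discriminant is 1 + 24·1162 = 27889, and √27889 = 167.
So n = (1 + 167) / 6 = 168/6 = 28.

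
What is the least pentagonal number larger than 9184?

Solve n(3n−1)/2 > 9184 for integer n.
The largest n with value ≤ 9184 is 78 (since 9087 ≤ 9184 < 9322), so the first above is n = 79, value 9322.

9322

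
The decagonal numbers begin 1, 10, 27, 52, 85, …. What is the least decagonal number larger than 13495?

13747

Solve n(4n−3) > 13495 for integer n.
The largest n with value ≤ 13495 is 58 (since 13282 ≤ 13495 < 13747), so the first above is n = 59, value 13747.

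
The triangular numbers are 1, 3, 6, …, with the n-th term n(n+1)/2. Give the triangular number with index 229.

The 229th triangular number is n(n+1)/2 with n = 229.
229·230/2 = 52670/2 = 26335.

26335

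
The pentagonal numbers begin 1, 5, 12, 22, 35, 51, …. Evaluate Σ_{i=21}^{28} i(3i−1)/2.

7168

Σ i(3i−1)/2 = (3Σi² − Σi) / 2 over i = 21..28.
Σi = 406 − 210 = 196 and Σi² = 7714 − 2870 = 4844.
(3·4844 − 1·196) / 2 = 14336/2 = 7168.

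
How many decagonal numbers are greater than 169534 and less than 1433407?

392

The n-th decagonal number is n(4n−3).
Smallest index with value > 169534: n = 207 (giving 170775).
Largest index with value < 1433407: n = 598 (giving 1428622).
Indices 207 through 598: 392 terms.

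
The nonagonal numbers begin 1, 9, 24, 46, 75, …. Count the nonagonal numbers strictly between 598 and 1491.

7

The n-th nonagonal number is n(7n−5)/2.
Smallest index with value > 598: n = 14 (giving 651).
Largest index with value < 1491: n = 20 (giving 1350).
Indices 14 through 20: 7 terms.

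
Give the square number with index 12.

144

The 12th square number is n² with n = 12.
12² = 144.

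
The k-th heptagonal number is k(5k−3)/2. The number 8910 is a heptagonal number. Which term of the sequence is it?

60

Set n(5n−3)/2 = 8910, giving 5n² − 3n − 17820 = 0.
The discriminant is 9 + 40·8910 = 356409, and √356409 = 597.
So n = (3 + 597) / 10 = 600/10 = 60.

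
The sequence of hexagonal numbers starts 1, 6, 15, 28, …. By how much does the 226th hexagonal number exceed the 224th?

226·(2·226 − 1) = 101926 and 224·(2·224 − 1) = 100128.
Difference: 101926 − 100128 = 1798.

1798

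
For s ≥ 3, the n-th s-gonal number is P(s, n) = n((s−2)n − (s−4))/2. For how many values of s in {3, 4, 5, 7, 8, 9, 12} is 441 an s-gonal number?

s = 3: P(3, 29) = 435 and P(3, 30) = 465; 441 is not s-gonal.
s = 4: P(4, 21) = 441. ✓
s = 5: P(5, 17) = 425 and P(5, 18) = 477; 441 is not s-gonal.
s = 7: P(7, 13) = 403 and P(7, 14) = 469; 441 is not s-gonal.
s = 8: P(8, 12) = 408 and P(8, 13) = 481; 441 is not s-gonal.
s = 9: P(9, 11) = 396 and P(9, 12) = 474; 441 is not s-gonal.
s = 12: P(12, 9) = 369 and P(12, 10) = 460; 441 is not s-gonal.
Hits: s ∈ {4} → 1.

1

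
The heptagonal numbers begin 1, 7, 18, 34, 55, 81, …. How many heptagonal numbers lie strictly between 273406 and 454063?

95

The n-th heptagonal number is n(5n−3)/2.
Smallest index with value > 273406: n = 332 (giving 275062).
Largest index with value < 454063: n = 426 (giving 453051).
Indices 332 through 426: 95 terms.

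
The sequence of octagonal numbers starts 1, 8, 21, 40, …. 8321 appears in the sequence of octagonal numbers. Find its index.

53

Set n(3n−2) = 8321, giving 3n² − 2n − 8321 = 0.
The discriminant is 4 + 12·8321 = 99856, and √99856 = 316.
So n = (2 + 316) / 6 = 318/6 = 53.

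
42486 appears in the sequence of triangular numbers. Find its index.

291

Set n(n+1)/2 = 42486, giving n² + n − 84972 = 0.
The discriminant is 1 + 8·42486 = 339889, and √339889 = 583.
So n = (-1 + 583) / 2 = 582/2 = 291.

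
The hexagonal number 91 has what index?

Set n(2n−1) = 91, giving 2n² − n − 91 = 0.
So n = (1 + 27) / 4 = 28/4 = 7.

7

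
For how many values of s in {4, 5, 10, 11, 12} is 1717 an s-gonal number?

s = 4: P(4, 41) = 1681 and P(4, 42) = 1764; 1717 is not s-gonal.
s = 5: P(5, 34) = 1717. ✓
s = 10: P(10, 21) = 1701 and P(10, 22) = 1870; 1717 is not s-gonal.
s = 11: P(11, 19) = 1558 and P(11, 20) = 1730; 1717 is not s-gonal.
s = 12: P(12, 18) = 1548 and P(12, 19) = 1729; 1717 is not s-gonal.
Hits: s ∈ {5} → 1.

1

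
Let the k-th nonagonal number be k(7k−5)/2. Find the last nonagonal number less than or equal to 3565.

Solve n(7n−5)/2 ≤ 3565 for integer n.
n = 32 gives 3504 ≤ 3565, while n = 33 gives 3729 > 3565; so the answer is 3504.

3504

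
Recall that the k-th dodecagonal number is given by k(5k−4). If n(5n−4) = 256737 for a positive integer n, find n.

227

Set n(5n−4) = 256737, giving 5n² − 4n − 256737 = 0.
The discriminant is 16 + 20·256737 = 5134756, and √5134756 = 2266.
So n = (4 + 2266) / 10 = 2270/10 = 227.
Check: 227·(5·227 − 4) = 256737. ✓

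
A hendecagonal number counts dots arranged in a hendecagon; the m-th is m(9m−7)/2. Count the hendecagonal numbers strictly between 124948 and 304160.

93

The n-th hendecagonal number is n(9n−7)/2.
Smallest index with value > 124948: n = 168 (giving 126420).
Largest index with value < 304160: n = 260 (giving 303290).
Indices 168 through 260: 93 terms.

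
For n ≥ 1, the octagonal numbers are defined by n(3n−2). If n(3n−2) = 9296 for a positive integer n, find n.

56

Set n(3n−2) = 9296, giving 3n² − 2n − 9296 = 0.
So n = (2 + 334) / 6 = 336/6 = 56.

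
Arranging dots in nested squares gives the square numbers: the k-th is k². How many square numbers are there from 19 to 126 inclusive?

7

The n-th square number is n².
Smallest index with value ≥ 19: n = 5 (giving 25).
Largest index with value ≤ 126: n = 11 (giving 121).
Indices 5 through 11: 7 terms.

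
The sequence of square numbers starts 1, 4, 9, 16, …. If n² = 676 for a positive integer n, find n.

26

We need n² = 676, so n = √676 = 26.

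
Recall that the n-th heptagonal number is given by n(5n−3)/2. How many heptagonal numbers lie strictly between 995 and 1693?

6

The n-th heptagonal number is n(5n−3)/2.
Smallest index with value > 995: n = 21 (giving 1071).
Largest index with value < 1693: n = 26 (giving 1651).
Indices 21 through 26: 6 terms.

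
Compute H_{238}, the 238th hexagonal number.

113050

The 238th hexagonal number is n(2n−1) with n = 238.
238·(2·238 − 1) = 238·475 = 113050.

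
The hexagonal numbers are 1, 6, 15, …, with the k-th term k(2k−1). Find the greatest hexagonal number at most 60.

Solve n(2n−1) ≤ 60 for integer n.
n = 5 gives 45 ≤ 60, while n = 6 gives 66 > 60; so the answer is 45.

45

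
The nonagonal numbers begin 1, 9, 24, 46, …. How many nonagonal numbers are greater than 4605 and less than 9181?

The n-th nonagonal number is n(7n−5)/2.
Smallest index with value > 4605: n = 37 (giving 4699).
Largest index with value < 9181: n = 51 (giving 8976).
Indices 37 through 51: 15 terms.

15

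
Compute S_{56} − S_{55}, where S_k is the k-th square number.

111

n² − (n−1)² = 2n − 1, so 56² − 55² = 2·56 − 1 = 111.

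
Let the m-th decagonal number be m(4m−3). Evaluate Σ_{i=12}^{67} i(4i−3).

Σ i(4i−3) = 4Σi² − 3Σi over i = 12..67.
Σi = 2278 − 66 = 2212 and Σi² = 102510 − 506 = 102004.
4·102004 − 3·2212 = 401380.

401380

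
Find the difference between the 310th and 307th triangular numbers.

310·311/2 = 48205 and 307·308/2 = 47278.
Difference: 48205 − 47278 = 927.

927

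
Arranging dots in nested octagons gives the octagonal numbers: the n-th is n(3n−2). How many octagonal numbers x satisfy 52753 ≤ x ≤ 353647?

211

The n-th octagonal number is n(3n−2).
Smallest index with value ≥ 52753: n = 133 (giving 52801).
Largest index with value ≤ 353647: n = 343 (giving 352261).
Indices 133 through 343: 211 terms.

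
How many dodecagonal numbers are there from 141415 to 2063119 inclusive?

The n-th dodecagonal number is n(5n−4).
Smallest index with value ≥ 141415: n = 169 (giving 142129).
Largest index with value ≤ 2063119: n = 642 (giving 2058252).
Indices 169 through 642: 474 terms.

474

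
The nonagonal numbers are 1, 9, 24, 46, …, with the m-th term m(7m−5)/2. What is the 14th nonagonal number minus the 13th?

Consecutive nonagonal numbers differ by 7n − 6: here 7·14 − 6 = 92.

92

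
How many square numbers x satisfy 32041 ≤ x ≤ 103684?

The n-th square number is n².
Smallest index with value ≥ 32041: n = 179 (giving 32041).
Largest index with value ≤ 103684: n = 322 (giving 103684).
Indices 179 through 322: 144 terms.

144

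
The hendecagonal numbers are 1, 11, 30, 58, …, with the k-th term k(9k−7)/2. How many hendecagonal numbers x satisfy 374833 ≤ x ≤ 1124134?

212

The n-th hendecagonal number is n(9n−7)/2.
Smallest index with value ≥ 374833: n = 289 (giving 374833).
Largest index with value ≤ 1124134: n = 500 (giving 1123250).
Indices 289 through 500: 212 terms.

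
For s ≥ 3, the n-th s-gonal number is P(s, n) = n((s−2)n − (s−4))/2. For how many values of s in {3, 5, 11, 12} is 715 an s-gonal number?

2

s = 3: P(3, 37) = 703 and P(3, 38) = 741; 715 is not s-gonal.
s = 5: P(5, 22) = 715. ✓
s = 11: P(11, 13) = 715. ✓
s = 12: P(12, 12) = 672 and P(12, 13) = 793; 715 is not s-gonal.
Hits: s ∈ {5, 11} → 2.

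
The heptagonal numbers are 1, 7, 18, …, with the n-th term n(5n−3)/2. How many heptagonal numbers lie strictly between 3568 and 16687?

The n-th heptagonal number is n(5n−3)/2.
Smallest index with value > 3568: n = 39 (giving 3744).
Largest index with value < 16687: n = 81 (giving 16281).
Indices 39 through 81: 43 terms.

43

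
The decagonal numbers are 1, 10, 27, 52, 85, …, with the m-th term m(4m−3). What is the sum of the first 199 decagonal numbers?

10527100

Σ i(4i−3) = 4Σi² − 3Σi over i = 1..199.
Σi = 19900 and Σi² = 2646700.
4·2646700 − 3·19900 = 10527100.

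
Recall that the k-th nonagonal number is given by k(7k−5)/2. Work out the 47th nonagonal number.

7614

The 47th nonagonal number is n(7n−5)/2 with n = 47.
47·(7·47 − 5)/2 = 47·324/2 = 47·162 = 7614.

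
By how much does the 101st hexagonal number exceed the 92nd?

101·(2·101 − 1) = 20301 and 92·(2·92 − 1) = 16836.
Difference: 20301 − 16836 = 3465.

3465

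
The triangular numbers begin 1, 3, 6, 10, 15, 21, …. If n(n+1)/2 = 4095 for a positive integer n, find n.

90

Set n(n+1)/2 = 4095, giving n² + n − 8190 = 0.
The discriminant is 1 + 8·4095 = 32761, and √32761 = 181.
So n = (-1 + 181) / 2 = 180/2 = 90.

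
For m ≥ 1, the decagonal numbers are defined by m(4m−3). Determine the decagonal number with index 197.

The 197th decagonal number is n(4n−3) with n = 197.
197·(4·197 − 3) = 197·785 = 154645.

154645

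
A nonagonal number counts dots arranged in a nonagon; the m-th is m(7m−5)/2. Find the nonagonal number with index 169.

99541

The 169th nonagonal number is n(7n−5)/2 with n = 169.
169·(7·169 − 5)/2 = 169·1178/2 = 169·589 = 99541.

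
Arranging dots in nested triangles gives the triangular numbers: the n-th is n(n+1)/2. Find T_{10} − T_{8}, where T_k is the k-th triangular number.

19

10·11/2 = 55 and 8·9/2 = 36.
Difference: 55 − 36 = 19.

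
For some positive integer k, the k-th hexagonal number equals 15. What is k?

3

Set n(2n−1) = 15, giving 2n² − n − 15 = 0.
The discriminant is 1 + 8·15 = 121, and √121 = 11.
So n = (1 + 11) / 4 = 12/4 = 3.
Check: 3·(2·3 − 1) = 15. ✓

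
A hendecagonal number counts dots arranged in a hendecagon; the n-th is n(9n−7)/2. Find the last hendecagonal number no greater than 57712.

Solve n(9n−7)/2 ≤ 57712 for integer n.
n = 113 gives 57065 ≤ 57712, while n = 114 gives 58083 > 57712; so the answer is 57065.

57065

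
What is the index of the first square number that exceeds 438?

Solve n² > 438 for integer n.
The largest n with value ≤ 438 is 20 (since 400 ≤ 438 < 441), so the first above is n = 21, value 441.

21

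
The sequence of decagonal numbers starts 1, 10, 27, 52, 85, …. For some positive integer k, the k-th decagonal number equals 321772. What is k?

Set n(4n−3) = 321772, giving 4n² − 3n − 321772 = 0.
The discriminant is 9 + 16·321772 = 5148361, and √5148361 = 2269.
So n = (3 + 2269) / 8 = 2272/8 = 284.

284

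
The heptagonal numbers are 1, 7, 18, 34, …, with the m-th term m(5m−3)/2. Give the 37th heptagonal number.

The 37th heptagonal number is n(5n−3)/2 with n = 37.
37·(5·37 − 3)/2 = 37·182/2 = 37·91 = 3367.

3367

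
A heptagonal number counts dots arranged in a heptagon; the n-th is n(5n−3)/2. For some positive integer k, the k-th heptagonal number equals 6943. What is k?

53

Set n(5n−3)/2 = 6943, giving 5n² − 3n − 13886 = 0.
The discriminant is 9 + 40·6943 = 277729, and √277729 = 527.
So n = (3 + 527) / 10 = 530/10 = 53.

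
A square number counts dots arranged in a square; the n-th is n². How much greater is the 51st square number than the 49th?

51² = 2601 and 49² = 2401.
Difference: 2601 − 2401 = 200.

200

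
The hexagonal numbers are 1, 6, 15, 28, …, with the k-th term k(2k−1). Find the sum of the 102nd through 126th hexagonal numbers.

Σ i(2i−1) = 2Σi² − Σi over i = 102..126.
Σi = 8001 − 5151 = 2850 and Σi² = 674751 − 348551 = 326200.
2·326200 − 1·2850 = 649550.

649550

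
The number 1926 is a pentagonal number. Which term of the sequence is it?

Set n(3n−1)/2 = 1926, giving 3n² − n − 3852 = 0.
The discriminant is 1 + 24·1926 = 46225, and √46225 = 215.
So n = (1 + 215) / 6 = 216/6 = 36.
Check: 36·(3·36 − 1)/2 = 1926. ✓

36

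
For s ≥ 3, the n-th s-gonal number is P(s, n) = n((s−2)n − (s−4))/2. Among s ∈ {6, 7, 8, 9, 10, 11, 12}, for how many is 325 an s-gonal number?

2

s = 6: P(6, 13) = 325. ✓
s = 7: P(7, 11) = 286 and P(7, 12) = 342; 325 is not s-gonal.
s = 8: P(8, 10) = 280 and P(8, 11) = 341; 325 is not s-gonal.
s = 9: P(9, 10) = 325. ✓
s = 10: P(10, 9) = 297 and P(10, 10) = 370; 325 is not s-gonal.
s = 11: P(11, 8) = 260 and P(11, 9) = 333; 325 is not s-gonal.
s = 12: P(12, 8) = 288 and P(12, 9) = 369; 325 is not s-gonal.
Hits: s ∈ {6, 9} → 2.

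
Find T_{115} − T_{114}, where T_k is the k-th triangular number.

Consecutive triangular numbers differ by n: T_{115} − T_{114} = 115.

115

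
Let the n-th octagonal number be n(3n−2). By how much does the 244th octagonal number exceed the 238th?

8664

244·(3·244 − 2) = 178120 and 238·(3·238 − 2) = 169456.
Difference: 178120 − 169456 = 8664.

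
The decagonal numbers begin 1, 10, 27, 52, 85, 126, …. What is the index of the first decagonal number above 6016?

Solve n(4n−3) > 6016 for integer n.
The largest n with value ≤ 6016 is 39 (since 5967 ≤ 6016 < 6280), so the first above is n = 40, value 6280.

40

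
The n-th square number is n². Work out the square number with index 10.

100

10² = 100.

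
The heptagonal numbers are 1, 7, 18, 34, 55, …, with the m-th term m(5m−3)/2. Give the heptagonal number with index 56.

7756

56·(5·56 − 3)/2 = 56·277/2 = 7756.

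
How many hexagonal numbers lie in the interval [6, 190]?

9

The n-th hexagonal number is n(2n−1).
Smallest index with value ≥ 6: n = 2 (giving 6).
Largest index with value ≤ 190: n = 10 (giving 190).
Indices 2 through 10: 9 terms.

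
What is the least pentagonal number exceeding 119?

Solve n(3n−1)/2 > 119 for integer n.
The largest n with value ≤ 119 is 9 (since 117 ≤ 119 < 145), so the first above is n = 10, value 145.

145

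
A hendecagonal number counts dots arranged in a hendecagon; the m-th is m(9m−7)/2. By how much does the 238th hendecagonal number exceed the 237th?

2134

Consecutive hendecagonal numbers differ by 9n − 8: here 9·238 − 8 = 2134.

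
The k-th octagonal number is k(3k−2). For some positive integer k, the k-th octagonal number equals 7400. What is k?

Set n(3n−2) = 7400, giving 3n² − 2n − 7400 = 0.
The discriminant is 4 + 12·7400 = 88804, and √88804 = 298.
So n = (2 + 298) / 6 = 300/6 = 50.
Check: 50·(3·50 − 2) = 7400. ✓

50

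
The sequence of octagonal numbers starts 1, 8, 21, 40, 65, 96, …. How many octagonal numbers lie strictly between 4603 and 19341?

41

The n-th octagonal number is n(3n−2).
Smallest index with value > 4603: n = 40 (giving 4720).
Largest index with value < 19341: n = 80 (giving 19040).
Indices 40 through 80: 41 terms.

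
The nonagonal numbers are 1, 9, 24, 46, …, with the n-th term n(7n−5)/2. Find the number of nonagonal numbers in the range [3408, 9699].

22

The n-th nonagonal number is n(7n−5)/2.
Smallest index with value ≥ 3408: n = 32 (giving 3504).
Largest index with value ≤ 9699: n = 53 (giving 9699).
Indices 32 through 53: 22 terms.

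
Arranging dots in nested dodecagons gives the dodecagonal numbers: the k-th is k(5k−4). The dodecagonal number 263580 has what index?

230

Set n(5n−4) = 263580, giving 5n² − 4n − 263580 = 0.
The discriminant is 16 + 20·263580 = 5271616, and √5271616 = 2296.
So n = (4 + 2296) / 10 = 2300/10 = 230.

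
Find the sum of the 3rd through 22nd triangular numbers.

2020

Σ i(i+1)/2 = (Σi² + Σi) / 2 over i = 3..22.
Σi = 253 − 3 = 250 and Σi² = 3795 − 5 = 3790.
(1·3790 + 1·250) / 2 = 4040/2 = 2020.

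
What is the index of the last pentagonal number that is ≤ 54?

Solve n(3n−1)/2 ≤ 54 for integer n.
n = 6 gives 51 ≤ 54, while n = 7 gives 70 > 54; so the answer is index 6.

6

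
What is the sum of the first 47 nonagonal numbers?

122200

Σ i(7i−5)/2 = (7Σi² − 5Σi) / 2 over i = 1..47.
Σi = 1128 and Σi² = 35720.
(7·35720 − 5·1128) / 2 = 244400/2 = 122200.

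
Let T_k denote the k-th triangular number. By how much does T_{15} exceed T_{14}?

15

Consecutive triangular numbers differ by n: T_{15} − T_{14} = 15.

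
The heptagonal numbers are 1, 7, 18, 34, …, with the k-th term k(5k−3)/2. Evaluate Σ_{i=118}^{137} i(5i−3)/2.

810650

Σ i(5i−3)/2 = (5Σi² − 3Σi) / 2 over i = 118..137.
Σi = 9453 − 6903 = 2550 and Σi² = 866525 − 540735 = 325790.
(5·325790 − 3·2550) / 2 = 1621300/2 = 810650.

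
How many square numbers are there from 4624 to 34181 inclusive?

The n-th square number is n².
Smallest index with value ≥ 4624: n = 68 (giving 4624).
Largest index with value ≤ 34181: n = 184 (giving 33856).
Indices 68 through 184: 117 terms.

117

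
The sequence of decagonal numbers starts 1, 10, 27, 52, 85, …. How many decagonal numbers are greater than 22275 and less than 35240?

The n-th decagonal number is n(4n−3).
Smallest index with value > 22275: n = 76 (giving 22876).
Largest index with value < 35240: n = 94 (giving 35062).
Indices 76 through 94: 19 terms.

19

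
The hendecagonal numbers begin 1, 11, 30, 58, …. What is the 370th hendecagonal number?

The 370th hendecagonal number is n(9n−7)/2 with n = 370.
370·(9·370 − 7)/2 = 370·3323/2 = 614755.

614755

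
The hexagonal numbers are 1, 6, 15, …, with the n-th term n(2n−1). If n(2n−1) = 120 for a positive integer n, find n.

8

Set n(2n−1) = 120, giving 2n² − n − 120 = 0.
The discriminant is 1 + 8·120 = 961, and √961 = 31.
So n = (1 + 31) / 4 = 32/4 = 8.
Check: 8·(2·8 − 1) = 120. ✓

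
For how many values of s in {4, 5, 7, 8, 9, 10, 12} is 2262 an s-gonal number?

1

s = 4: P(4, 47) = 2209 and P(4, 48) = 2304; 2262 is not s-gonal.
s = 5: P(5, 39) = 2262. ✓
s = 7: P(7, 30) = 2205 and P(7, 31) = 2356; 2262 is not s-gonal.
s = 8: P(8, 27) = 2133 and P(8, 28) = 2296; 2262 is not s-gonal.
s = 9: P(9, 25) = 2125 and P(9, 26) = 2301; 2262 is not s-gonal.
s = 10: P(10, 24) = 2232 and P(10, 25) = 2425; 2262 is not s-gonal.
s = 12: P(12, 21) = 2121 and P(12, 22) = 2332; 2262 is not s-gonal.
Hits: s ∈ {5} → 1.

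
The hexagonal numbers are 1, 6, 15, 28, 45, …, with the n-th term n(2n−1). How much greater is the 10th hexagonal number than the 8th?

10·(2·10 − 1) = 190 and 8·(2·8 − 1) = 120.
Difference: 190 − 120 = 70.

70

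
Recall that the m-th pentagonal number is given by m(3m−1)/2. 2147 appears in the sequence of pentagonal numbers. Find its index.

38

Set n(3n−1)/2 = 2147, giving 3n² − n − 4294 = 0.
The discriminant is 1 + 24·2147 = 51529, and √51529 = 227.
So n = (1 + 227) / 6 = 228/6 = 38.
Check: 38·(3·38 − 1)/2 = 2147. ✓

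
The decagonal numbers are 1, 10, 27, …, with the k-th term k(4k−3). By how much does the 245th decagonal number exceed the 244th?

1953

Consecutive decagonal numbers differ by 8n − 7: here 8·245 − 7 = 1953.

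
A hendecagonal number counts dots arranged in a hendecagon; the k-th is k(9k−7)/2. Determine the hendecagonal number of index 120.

The 120th hendecagonal number is n(9n−7)/2 with n = 120.
120·(9·120 − 7)/2 = 120·1073/2 = 64380.

64380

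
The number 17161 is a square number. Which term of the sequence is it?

We need n² = 17161, so n = √17161 = 131.

131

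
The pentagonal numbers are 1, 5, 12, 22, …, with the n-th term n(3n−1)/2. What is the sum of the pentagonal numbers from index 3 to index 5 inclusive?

Σ i(3i−1)/2 = (3Σi² − Σi) / 2 over i = 3..5.
Σi = 15 − 3 = 12 and Σi² = 55 − 5 = 50.
(3·50 − 1·12) / 2 = 138/2 = 69.

69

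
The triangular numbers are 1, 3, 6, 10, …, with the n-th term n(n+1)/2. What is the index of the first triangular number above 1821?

60

Solve n(n+1)/2 > 1821 for integer n.
The largest n with value ≤ 1821 is 59 (since 1770 ≤ 1821 < 1830), so the first above is n = 60, value 1830.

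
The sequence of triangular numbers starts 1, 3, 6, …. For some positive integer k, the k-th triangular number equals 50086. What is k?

316

Set n(n+1)/2 = 50086, giving n² + n − 100172 = 0.
So n = (-1 + 633) / 2 = 632/2 = 316.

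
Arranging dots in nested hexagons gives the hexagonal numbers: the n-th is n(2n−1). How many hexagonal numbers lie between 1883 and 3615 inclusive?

The n-th hexagonal number is n(2n−1).
Smallest index with value ≥ 1883: n = 31 (giving 1891).
Largest index with value ≤ 3615: n = 42 (giving 3486).
Indices 31 through 42: 12 terms.

12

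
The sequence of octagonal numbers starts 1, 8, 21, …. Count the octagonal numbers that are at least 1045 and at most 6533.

29

The n-th octagonal number is n(3n−2).
Smallest index with value ≥ 1045: n = 19 (giving 1045).
Largest index with value ≤ 6533: n = 47 (giving 6533).
Indices 19 through 47: 29 terms.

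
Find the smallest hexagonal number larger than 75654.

75855

Solve n(2n−1) > 75654 for integer n.
The largest n with value ≤ 75654 is 194 (since 75078 ≤ 75654 < 75855), so the first above is n = 195, value 75855.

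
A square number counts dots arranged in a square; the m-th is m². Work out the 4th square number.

The 4th square number is n² with n = 4.
4² = 16.

16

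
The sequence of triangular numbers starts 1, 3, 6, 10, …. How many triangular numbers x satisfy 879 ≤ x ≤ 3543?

42

The n-th triangular number is n(n+1)/2.
Smallest index with value ≥ 879: n = 42 (giving 903).
Largest index with value ≤ 3543: n = 83 (giving 3486).
Indices 42 through 83: 42 terms.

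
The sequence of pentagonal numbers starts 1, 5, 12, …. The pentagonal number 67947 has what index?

Set n(3n−1)/2 = 67947, giving 3n² − n − 135894 = 0.
The discriminant is 1 + 24·67947 = 1630729, and √1630729 = 1277.
So n = (1 + 1277) / 6 = 1278/6 = 213.

213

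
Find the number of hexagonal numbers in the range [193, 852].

The n-th hexagonal number is n(2n−1).
Smallest index with value ≥ 193: n = 11 (giving 231).
Largest index with value ≤ 852: n = 20 (giving 780).
Indices 11 through 20: 10 terms.

10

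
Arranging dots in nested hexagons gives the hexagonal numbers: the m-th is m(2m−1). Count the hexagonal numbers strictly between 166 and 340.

The n-th hexagonal number is n(2n−1).
Smallest index with value > 166: n = 10 (giving 190).
Largest index with value < 340: n = 13 (giving 325).
Indices 10 through 13: 4 terms.

4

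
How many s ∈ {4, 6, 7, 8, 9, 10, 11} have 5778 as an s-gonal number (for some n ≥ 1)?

1

s = 4: P(4, 76) = 5776 and P(4, 77) = 5929; 5778 is not s-gonal.
s = 6: P(6, 54) = 5778. ✓
s = 7: P(7, 48) = 5688 and P(7, 49) = 5929; 5778 is not s-gonal.
s = 8: P(8, 44) = 5720 and P(8, 45) = 5985; 5778 is not s-gonal.
s = 9: P(9, 40) = 5500 and P(9, 41) = 5781; 5778 is not s-gonal.
s = 10: P(10, 38) = 5662 and P(10, 39) = 5967; 5778 is not s-gonal.
s = 11: P(11, 36) = 5706 and P(11, 37) = 6031; 5778 is not s-gonal.
Hits: s ∈ {6} → 1.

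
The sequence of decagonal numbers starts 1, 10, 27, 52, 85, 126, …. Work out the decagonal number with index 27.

2835

27·(4·27 − 3) = 27·105 = 2835.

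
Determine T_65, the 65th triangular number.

The 65th triangular number is n(n+1)/2 with n = 65.
65·66/2 = 4290/2 = 2145.

2145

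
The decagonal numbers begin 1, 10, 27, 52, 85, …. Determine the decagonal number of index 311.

311·(4·311 − 3) = 311·1241 = 385951.

385951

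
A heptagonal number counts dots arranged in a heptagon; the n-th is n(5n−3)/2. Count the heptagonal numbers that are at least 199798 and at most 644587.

226

The n-th heptagonal number is n(5n−3)/2.
Smallest index with value ≥ 199798: n = 283 (giving 199798).
Largest index with value ≤ 644587: n = 508 (giving 644398).
Indices 283 through 508: 226 terms.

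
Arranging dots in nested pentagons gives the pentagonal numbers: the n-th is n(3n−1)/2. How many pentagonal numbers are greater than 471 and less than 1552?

15

The n-th pentagonal number is n(3n−1)/2.
Smallest index with value > 471: n = 18 (giving 477).
Largest index with value < 1552: n = 32 (giving 1520).
Indices 18 through 32: 15 terms.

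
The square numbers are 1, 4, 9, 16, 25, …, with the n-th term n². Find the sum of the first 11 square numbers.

506

Σ_{i=1}^{11} i² = 11·12·23/6 = 506.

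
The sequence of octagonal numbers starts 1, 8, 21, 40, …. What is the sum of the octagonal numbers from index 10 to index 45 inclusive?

91350

Σ i(3i−2) = 3Σi² − 2Σi over i = 10..45.
Σi = 1035 − 45 = 990 and Σi² = 31395 − 285 = 31110.
3·31110 − 2·990 = 91350.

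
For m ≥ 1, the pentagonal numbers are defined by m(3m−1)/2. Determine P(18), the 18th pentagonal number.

477

The 18th pentagonal number is n(3n−1)/2 with n = 18.
18·(3·18 − 1)/2 = 18·53/2 = 477.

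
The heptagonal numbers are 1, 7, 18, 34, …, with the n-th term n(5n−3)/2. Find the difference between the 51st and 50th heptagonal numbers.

251

Consecutive heptagonal numbers differ by 5n − 4: here 5·51 − 4 = 251.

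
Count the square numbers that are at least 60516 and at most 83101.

The n-th square number is n².
Smallest index with value ≥ 60516: n = 246 (giving 60516).
Largest index with value ≤ 83101: n = 288 (giving 82944).
Indices 246 through 288: 43 terms.

43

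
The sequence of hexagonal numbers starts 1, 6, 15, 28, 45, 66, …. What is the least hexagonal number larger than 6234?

Solve n(2n−1) > 6234 for integer n.
The largest n with value ≤ 6234 is 56 (since 6216 ≤ 6234 < 6441), so the first above is n = 57, value 6441.

6441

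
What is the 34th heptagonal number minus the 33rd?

Consecutive heptagonal numbers differ by 5n − 4: here 5·34 − 4 = 166.

166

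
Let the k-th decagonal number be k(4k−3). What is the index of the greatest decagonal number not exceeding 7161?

42

Solve n(4n−3) ≤ 7161 for integer n.
n = 42 gives 6930 ≤ 7161, while n = 43 gives 7267 > 7161; so the answer is index 42.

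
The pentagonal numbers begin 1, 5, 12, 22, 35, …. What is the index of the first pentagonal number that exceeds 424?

Solve n(3n−1)/2 > 424 for integer n.
The largest n with value ≤ 424 is 16 (since 376 ≤ 424 < 425), so the first above is n = 17, value 425.

17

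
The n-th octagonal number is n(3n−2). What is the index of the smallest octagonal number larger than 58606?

141

Solve n(3n−2) > 58606 for integer n.
The largest n with value ≤ 58606 is 140 (since 58520 ≤ 58606 < 59361), so the first above is n = 141, value 59361.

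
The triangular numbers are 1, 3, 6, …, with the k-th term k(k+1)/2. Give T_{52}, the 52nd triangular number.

The 52nd triangular number is n(n+1)/2 with n = 52.
52·53/2 = 2756/2 = 1378.

1378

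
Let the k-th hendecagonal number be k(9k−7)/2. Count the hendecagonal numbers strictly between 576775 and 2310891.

The n-th hendecagonal number is n(9n−7)/2.
Smallest index with value > 576775: n = 359 (giving 578708).
Largest index with value < 2310891: n = 716 (giving 2304446).
Indices 359 through 716: 358 terms.

358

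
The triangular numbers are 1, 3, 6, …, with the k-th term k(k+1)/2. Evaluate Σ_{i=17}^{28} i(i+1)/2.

Σ i(i+1)/2 = (Σi² + Σi) / 2 over i = 17..28.
Σi = 406 − 136 = 270 and Σi² = 7714 − 1496 = 6218.
(1·6218 + 1·270) / 2 = 6488/2 = 3244.

3244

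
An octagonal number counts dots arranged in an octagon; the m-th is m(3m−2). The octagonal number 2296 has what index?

28

Set n(3n−2) = 2296, giving 3n² − 2n − 2296 = 0.
The discriminant is 4 + 12·2296 = 27556, and √27556 = 166.
So n = (2 + 166) / 6 = 168/6 = 28.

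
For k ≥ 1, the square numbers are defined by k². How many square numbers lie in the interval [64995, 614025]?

The n-th square number is n².
Smallest index with value ≥ 64995: n = 255 (giving 65025).
Largest index with value ≤ 614025: n = 783 (giving 613089).
Indices 255 through 783: 529 terms.

529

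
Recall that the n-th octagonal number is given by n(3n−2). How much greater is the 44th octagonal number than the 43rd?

Consecutive octagonal numbers differ by 6n − 5: here 6·44 − 5 = 259.

259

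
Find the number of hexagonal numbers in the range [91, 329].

7

The n-th hexagonal number is n(2n−1).
Smallest index with value ≥ 91: n = 7 (giving 91).
Largest index with value ≤ 329: n = 13 (giving 325).
Indices 7 through 13: 7 terms.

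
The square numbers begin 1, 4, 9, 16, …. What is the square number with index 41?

The 41st square number is n² with n = 41.
41² = 1681.

1681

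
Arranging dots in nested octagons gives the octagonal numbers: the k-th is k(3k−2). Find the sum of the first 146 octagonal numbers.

3122721

Σ i(3i−2) = 3Σi² − 2Σi over i = 1..146.
Σi = 10731 and Σi² = 1048061.
3·1048061 − 2·10731 = 3122721.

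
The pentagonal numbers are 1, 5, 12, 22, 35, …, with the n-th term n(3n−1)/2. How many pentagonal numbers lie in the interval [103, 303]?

The n-th pentagonal number is n(3n−1)/2.
Smallest index with value ≥ 103: n = 9 (giving 117).
Largest index with value ≤ 303: n = 14 (giving 287).
Indices 9 through 14: 6 terms.

6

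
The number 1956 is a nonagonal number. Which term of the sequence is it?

24

Set n(7n−5)/2 = 1956, giving 7n² − 5n − 3912 = 0.
The discriminant is 25 + 56·1956 = 109561, and √109561 = 331.
So n = (5 + 331) / 14 = 336/14 = 24.
Check: 24·(7·24 − 5)/2 = 1956. ✓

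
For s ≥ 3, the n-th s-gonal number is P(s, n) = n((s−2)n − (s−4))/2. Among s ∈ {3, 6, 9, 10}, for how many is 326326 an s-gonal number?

s = 3: P(3, 807) = 326028 and P(3, 808) = 326836; 326326 is not s-gonal.
s = 6: P(6, 404) = 326028 and P(6, 405) = 327645; 326326 is not s-gonal.
s = 9: P(9, 305) = 324825 and P(9, 306) = 326961; 326326 is not s-gonal.
s = 10: P(10, 286) = 326326. ✓
Hits: s ∈ {10} → 1.

1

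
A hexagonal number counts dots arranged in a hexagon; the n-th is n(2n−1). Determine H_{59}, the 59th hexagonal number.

6903

59·(2·59 − 1) = 59·117 = 6903.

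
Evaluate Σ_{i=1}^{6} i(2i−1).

161

Σ i(2i−1) = 2Σi² − Σi over i = 1..6.
Σi = 21 and Σi² = 91.
2·91 − 1·21 = 161.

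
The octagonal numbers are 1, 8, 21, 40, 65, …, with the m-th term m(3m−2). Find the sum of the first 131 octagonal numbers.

Σ i(3i−2) = 3Σi² − 2Σi over i = 1..131.
Σi = 8646 and Σi² = 757966.
3·757966 − 2·8646 = 2256606.

2256606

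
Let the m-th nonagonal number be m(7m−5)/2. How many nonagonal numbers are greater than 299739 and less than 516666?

91

The n-th nonagonal number is n(7n−5)/2.
Smallest index with value > 299739: n = 294 (giving 301791).
Largest index with value < 516666: n = 384 (giving 515136).
Indices 294 through 384: 91 terms.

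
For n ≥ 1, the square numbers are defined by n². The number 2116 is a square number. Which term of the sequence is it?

We need n² = 2116, so n = √2116 = 46.

46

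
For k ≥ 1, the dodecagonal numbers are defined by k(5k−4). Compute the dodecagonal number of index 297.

439857

297·(5·297 − 4) = 297·1481 = 439857.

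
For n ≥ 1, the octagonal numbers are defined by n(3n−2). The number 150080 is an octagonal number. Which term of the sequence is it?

Set n(3n−2) = 150080, giving 3n² − 2n − 150080 = 0.
So n = (2 + 1342) / 6 = 1344/6 = 224.

224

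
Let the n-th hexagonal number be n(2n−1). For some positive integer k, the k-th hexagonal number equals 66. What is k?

Set n(2n−1) = 66, giving 2n² − n − 66 = 0.
So n = (1 + 23) / 4 = 24/4 = 6.
Check: 6·(2·6 − 1) = 66. ✓

6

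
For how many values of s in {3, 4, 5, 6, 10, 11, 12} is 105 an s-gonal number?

s = 3: P(3, 14) = 105. ✓
s = 4: P(4, 10) = 100 and P(4, 11) = 121; 105 is not s-gonal.
s = 5: P(5, 8) = 92 and P(5, 9) = 117; 105 is not s-gonal.
s = 6: P(6, 7) = 91 and P(6, 8) = 120; 105 is not s-gonal.
s = 10: P(10, 5) = 85 and P(10, 6) = 126; 105 is not s-gonal.
s = 11: P(11, 5) = 95 and P(11, 6) = 141; 105 is not s-gonal.
s = 12: P(12, 5) = 105. ✓
Hits: s ∈ {3, 12} → 2.

2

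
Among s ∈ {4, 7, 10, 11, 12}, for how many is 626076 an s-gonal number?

1

s = 4: P(4, 791) = 625681 and P(4, 792) = 627264; 626076 is not s-gonal.
s = 7: P(7, 500) = 624250 and P(7, 501) = 626751; 626076 is not s-gonal.
s = 10: P(10, 396) = 626076. ✓
s = 11: P(11, 373) = 624775 and P(11, 374) = 628133; 626076 is not s-gonal.
s = 12: P(12, 354) = 625164 and P(12, 355) = 628705; 626076 is not s-gonal.
Hits: s ∈ {10} → 1.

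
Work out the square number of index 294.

The 294th square number is n² with n = 294.
294² = 86436.

86436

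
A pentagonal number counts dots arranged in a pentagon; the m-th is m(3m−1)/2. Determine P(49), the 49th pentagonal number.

The 49th pentagonal number is n(3n−1)/2 with n = 49.
49·(3·49 − 1)/2 = 49·146/2 = 49·73 = 3577.

3577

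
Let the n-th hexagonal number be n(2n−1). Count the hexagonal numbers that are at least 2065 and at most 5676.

21

The n-th hexagonal number is n(2n−1).
Smallest index with value ≥ 2065: n = 33 (giving 2145).
Largest index with value ≤ 5676: n = 53 (giving 5565).
Indices 33 through 53: 21 terms.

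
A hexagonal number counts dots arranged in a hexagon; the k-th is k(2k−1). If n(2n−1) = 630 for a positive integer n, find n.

Set n(2n−1) = 630, giving 2n² − n − 630 = 0.
The discriminant is 1 + 8·630 = 5041, and √5041 = 71.
So n = (1 + 71) / 4 = 72/4 = 18.

18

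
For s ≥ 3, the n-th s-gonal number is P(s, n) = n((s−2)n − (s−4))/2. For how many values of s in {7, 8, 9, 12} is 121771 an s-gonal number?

s = 7: P(7, 221) = 121771. ✓
s = 8: P(8, 201) = 120801 and P(8, 202) = 122008; 121771 is not s-gonal.
s = 9: P(9, 186) = 120621 and P(9, 187) = 121924; 121771 is not s-gonal.
s = 12: P(12, 156) = 121056 and P(12, 157) = 122617; 121771 is not s-gonal.
Hits: s ∈ {7} → 1.

1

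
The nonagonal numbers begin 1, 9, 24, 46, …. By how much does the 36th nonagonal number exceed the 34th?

36·(7·36 − 5)/2 = 4446 and 34·(7·34 − 5)/2 = 3961.
Difference: 4446 − 3961 = 485.

485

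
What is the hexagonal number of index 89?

The 89th hexagonal number is n(2n−1) with n = 89.
89·(2·89 − 1) = 89·177 = 15753.

15753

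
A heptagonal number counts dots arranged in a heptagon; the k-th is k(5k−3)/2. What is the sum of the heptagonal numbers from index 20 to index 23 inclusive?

Σ i(5i−3)/2 = (5Σi² − 3Σi) / 2 over i = 20..23.
Σi = 276 − 190 = 86 and Σi² = 4324 − 2470 = 1854.
(5·1854 − 3·86) / 2 = 9012/2 = 4506.

4506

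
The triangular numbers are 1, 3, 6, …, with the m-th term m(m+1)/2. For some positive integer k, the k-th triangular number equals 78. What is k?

Set n(n+1)/2 = 78, giving n² + n − 156 = 0.
The discriminant is 1 + 8·78 = 625, and √625 = 25.
So n = (-1 + 25) / 2 = 24/2 = 12.

12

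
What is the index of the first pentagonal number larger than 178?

12

Solve n(3n−1)/2 > 178 for integer n.
The largest n with value ≤ 178 is 11 (since 176 ≤ 178 < 210), so the first above is n = 12, value 210.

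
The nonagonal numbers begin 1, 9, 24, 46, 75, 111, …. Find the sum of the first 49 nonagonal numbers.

Σ i(7i−5)/2 = (7Σi² − 5Σi) / 2 over i = 1..49.
Σi = 1225 and Σi² = 40425.
(7·40425 − 5·1225) / 2 = 276850/2 = 138425.

138425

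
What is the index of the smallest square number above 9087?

96

Solve n² > 9087 for integer n.
The largest n with value ≤ 9087 is 95 (since 9025 ≤ 9087 < 9216), so the first above is n = 96, value 9216.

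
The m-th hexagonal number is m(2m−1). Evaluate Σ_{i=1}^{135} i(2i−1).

1649340

Σ i(2i−1) = 2Σi² − Σi over i = 1..135.
Σi = 9180 and Σi² = 829260.
2·829260 − 1·9180 = 1649340.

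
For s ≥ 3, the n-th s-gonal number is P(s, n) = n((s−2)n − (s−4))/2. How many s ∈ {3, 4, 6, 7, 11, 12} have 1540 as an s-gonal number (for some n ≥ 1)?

2

s = 3: P(3, 55) = 1540. ✓
s = 4: P(4, 39) = 1521 and P(4, 40) = 1600; 1540 is not s-gonal.
s = 6: P(6, 28) = 1540. ✓
s = 7: P(7, 25) = 1525 and P(7, 26) = 1651; 1540 is not s-gonal.
s = 11: P(11, 18) = 1395 and P(11, 19) = 1558; 1540 is not s-gonal.
s = 12: P(12, 17) = 1377 and P(12, 18) = 1548; 1540 is not s-gonal.
Hits: s ∈ {3, 6} → 2.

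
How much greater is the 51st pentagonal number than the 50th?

Consecutive pentagonal numbers differ by 3n − 2: here 3·51 − 2 = 151.

151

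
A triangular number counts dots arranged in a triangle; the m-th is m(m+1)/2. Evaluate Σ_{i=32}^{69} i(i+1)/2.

51699

Σ i(i+1)/2 = (Σi² + Σi) / 2 over i = 32..69.
Σi = 2415 − 496 = 1919 and Σi² = 111895 − 10416 = 101479.
(1·101479 + 1·1919) / 2 = 103398/2 = 51699.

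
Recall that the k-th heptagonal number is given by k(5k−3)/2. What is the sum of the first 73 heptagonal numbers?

Σ i(5i−3)/2 = (5Σi² − 3Σi) / 2 over i = 1..73.
Σi = 2701 and Σi² = 132349.
(5·132349 − 3·2701) / 2 = 653642/2 = 326821.

326821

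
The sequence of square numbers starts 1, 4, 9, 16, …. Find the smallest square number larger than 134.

144

Solve n² > 134 for integer n.
The largest n with value ≤ 134 is 11 (since 121 ≤ 134 < 144), so the first above is n = 12, value 144.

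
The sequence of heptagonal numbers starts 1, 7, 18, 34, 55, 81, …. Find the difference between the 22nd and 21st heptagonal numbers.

106

Consecutive heptagonal numbers differ by 5n − 4: here 5·22 − 4 = 106.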